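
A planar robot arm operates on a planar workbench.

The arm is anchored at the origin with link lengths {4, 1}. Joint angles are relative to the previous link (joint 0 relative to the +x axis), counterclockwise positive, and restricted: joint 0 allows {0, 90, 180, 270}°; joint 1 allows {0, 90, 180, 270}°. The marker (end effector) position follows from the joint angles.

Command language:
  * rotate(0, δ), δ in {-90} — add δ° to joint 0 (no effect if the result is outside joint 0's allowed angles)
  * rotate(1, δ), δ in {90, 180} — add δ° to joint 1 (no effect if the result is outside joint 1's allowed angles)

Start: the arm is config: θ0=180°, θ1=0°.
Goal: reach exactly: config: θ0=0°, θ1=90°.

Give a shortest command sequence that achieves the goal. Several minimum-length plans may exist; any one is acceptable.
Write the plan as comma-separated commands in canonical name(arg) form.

rotate(0, -90), rotate(0, -90), rotate(1, 90)

start: config: θ0=180°, θ1=0°
t=1 rotate(0, -90) ⇒ config: θ0=90°, θ1=0°
t=2 rotate(0, -90) ⇒ config: θ0=0°, θ1=0°
t=3 rotate(1, 90) ⇒ config: θ0=0°, θ1=90°
no 2-step plan works, so 3 is optimal.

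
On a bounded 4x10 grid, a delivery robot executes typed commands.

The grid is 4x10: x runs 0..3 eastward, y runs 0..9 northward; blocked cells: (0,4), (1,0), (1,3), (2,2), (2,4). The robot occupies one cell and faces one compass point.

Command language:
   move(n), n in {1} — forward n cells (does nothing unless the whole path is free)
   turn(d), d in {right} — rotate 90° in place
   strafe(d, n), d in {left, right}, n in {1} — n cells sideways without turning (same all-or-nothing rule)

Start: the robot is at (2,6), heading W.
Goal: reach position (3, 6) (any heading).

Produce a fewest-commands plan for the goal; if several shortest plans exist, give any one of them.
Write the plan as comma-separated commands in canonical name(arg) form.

initial: at (2,6), heading W
step 1 (turn(right)): at (2,6), heading N
step 2 (strafe(right, 1)): at (3,6), heading N
no 1-step plan works, so 2 is optimal.

turn(right), strafe(right, 1)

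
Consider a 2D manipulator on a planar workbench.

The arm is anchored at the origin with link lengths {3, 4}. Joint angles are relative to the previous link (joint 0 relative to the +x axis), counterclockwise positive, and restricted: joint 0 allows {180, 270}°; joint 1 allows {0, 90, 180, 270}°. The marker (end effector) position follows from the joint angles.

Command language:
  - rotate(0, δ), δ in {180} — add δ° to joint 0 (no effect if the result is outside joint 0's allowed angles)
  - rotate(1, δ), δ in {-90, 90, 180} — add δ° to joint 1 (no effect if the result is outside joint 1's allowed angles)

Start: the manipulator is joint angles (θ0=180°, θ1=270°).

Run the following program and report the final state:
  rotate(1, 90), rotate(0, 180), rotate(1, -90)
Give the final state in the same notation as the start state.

joint angles (θ0=180°, θ1=270°)

begin: joint angles (θ0=180°, θ1=270°)
step 1 (rotate(1, 90)): joint angles (θ0=180°, θ1=0°)
step 2 (rotate(0, 180)): joint angles (θ0=180°, θ1=0°)
step 3 (rotate(1, -90)): joint angles (θ0=180°, θ1=270°)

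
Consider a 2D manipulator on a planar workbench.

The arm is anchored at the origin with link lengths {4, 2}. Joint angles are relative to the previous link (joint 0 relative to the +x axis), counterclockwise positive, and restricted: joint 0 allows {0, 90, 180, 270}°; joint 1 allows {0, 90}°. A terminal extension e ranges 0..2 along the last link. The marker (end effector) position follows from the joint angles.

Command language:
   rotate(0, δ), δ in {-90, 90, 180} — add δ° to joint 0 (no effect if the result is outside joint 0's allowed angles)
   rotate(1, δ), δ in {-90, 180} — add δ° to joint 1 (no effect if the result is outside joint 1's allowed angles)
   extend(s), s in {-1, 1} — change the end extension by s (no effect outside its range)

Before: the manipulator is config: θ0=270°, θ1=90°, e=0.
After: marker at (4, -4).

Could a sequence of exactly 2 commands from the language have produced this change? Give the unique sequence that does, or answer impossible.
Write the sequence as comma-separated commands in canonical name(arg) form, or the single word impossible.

extend(1), extend(1)

t0: config: θ0=270°, θ1=90°, e=0
step 1 (extend(1)): config: θ0=270°, θ1=90°, e=1
step 2 (extend(1)): config: θ0=270°, θ1=90°, e=2
no rival 2-sequence matches.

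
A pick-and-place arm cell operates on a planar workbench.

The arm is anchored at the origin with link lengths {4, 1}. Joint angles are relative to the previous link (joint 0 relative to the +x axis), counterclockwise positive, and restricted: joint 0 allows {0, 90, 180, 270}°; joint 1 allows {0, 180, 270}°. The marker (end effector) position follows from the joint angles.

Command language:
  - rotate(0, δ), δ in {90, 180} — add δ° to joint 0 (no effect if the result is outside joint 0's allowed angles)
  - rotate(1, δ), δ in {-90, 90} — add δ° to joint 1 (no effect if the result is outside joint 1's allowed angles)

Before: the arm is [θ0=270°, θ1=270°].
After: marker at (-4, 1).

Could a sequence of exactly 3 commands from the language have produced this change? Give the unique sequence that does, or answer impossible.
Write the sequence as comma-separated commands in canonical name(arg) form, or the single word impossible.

rotate(0, 90), rotate(0, 90), rotate(0, 90)

t0: [θ0=270°, θ1=270°]
t=1 rotate(0, 90) ⇒ [θ0=0°, θ1=270°]
t=2 rotate(0, 90) ⇒ [θ0=90°, θ1=270°]
t=3 rotate(0, 90) ⇒ [θ0=180°, θ1=270°]
no rival 3-sequence matches.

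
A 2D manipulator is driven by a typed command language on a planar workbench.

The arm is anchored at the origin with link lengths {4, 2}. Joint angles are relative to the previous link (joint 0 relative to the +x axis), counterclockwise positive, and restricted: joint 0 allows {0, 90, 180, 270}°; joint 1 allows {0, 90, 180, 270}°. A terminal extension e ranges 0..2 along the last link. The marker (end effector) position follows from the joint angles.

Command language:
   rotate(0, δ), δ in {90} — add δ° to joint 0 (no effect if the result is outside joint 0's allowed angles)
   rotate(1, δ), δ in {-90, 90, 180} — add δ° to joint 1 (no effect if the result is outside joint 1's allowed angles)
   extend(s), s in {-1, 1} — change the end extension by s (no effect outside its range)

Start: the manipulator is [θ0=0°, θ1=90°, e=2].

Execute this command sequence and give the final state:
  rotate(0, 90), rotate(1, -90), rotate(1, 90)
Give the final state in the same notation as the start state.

[θ0=90°, θ1=90°, e=2]

t0: [θ0=0°, θ1=90°, e=2]
1. rotate(0, 90) → [θ0=90°, θ1=90°, e=2]
2. rotate(1, -90) → [θ0=90°, θ1=0°, e=2]
3. rotate(1, 90) → [θ0=90°, θ1=90°, e=2]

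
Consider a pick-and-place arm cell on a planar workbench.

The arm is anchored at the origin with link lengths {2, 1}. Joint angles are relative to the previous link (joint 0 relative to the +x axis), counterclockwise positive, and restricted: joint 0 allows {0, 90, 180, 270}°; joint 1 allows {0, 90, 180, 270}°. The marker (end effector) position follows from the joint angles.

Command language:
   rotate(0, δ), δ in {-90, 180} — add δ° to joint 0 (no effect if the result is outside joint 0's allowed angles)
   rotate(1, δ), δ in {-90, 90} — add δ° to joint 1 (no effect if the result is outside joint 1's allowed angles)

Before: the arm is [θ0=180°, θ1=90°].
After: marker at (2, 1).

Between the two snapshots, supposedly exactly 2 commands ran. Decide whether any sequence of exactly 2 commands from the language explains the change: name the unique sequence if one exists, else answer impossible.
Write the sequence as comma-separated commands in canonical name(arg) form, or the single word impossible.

rotate(0, -90), rotate(0, -90)

begin: [θ0=180°, θ1=90°]
step 1 (rotate(0, -90)): [θ0=90°, θ1=90°]
step 2 (rotate(0, -90)): [θ0=0°, θ1=90°]
no rival 2-sequence matches.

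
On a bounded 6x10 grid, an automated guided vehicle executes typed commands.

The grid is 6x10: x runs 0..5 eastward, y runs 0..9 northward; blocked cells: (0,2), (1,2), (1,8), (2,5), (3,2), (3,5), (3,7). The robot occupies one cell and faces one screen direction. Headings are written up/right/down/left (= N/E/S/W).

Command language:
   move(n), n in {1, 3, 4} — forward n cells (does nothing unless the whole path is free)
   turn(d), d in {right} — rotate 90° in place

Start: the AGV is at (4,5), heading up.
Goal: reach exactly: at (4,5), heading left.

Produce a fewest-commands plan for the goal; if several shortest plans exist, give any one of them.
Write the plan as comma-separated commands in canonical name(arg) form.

initial: at (4,5), heading up
[1] after turn(right): at (4,5), heading right
[2] after turn(right): at (4,5), heading down
[3] after turn(right): at (4,5), heading left
shorter routes all fall short; 3 is best.

turn(right), turn(right), turn(right)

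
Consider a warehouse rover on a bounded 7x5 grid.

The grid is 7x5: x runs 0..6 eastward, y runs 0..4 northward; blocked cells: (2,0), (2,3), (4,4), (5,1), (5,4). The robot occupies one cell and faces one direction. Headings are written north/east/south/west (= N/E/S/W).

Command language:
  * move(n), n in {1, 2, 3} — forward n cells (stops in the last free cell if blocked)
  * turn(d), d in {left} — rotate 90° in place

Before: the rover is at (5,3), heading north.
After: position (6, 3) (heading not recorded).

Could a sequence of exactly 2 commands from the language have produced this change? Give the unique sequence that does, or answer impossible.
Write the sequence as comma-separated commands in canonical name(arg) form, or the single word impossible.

checked all 2-command options: none fits.

impossible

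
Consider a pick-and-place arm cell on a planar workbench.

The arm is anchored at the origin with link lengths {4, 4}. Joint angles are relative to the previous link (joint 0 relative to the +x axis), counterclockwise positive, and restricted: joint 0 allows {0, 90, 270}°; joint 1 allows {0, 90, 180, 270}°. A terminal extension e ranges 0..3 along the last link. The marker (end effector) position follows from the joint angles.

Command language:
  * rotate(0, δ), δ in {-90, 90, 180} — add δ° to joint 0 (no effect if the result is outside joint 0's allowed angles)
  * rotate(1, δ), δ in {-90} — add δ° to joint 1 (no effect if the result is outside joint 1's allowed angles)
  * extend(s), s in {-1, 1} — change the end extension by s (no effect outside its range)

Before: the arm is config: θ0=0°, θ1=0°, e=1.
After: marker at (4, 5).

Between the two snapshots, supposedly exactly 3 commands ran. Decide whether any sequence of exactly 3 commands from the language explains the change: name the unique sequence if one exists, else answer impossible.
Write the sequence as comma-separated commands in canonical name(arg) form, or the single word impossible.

begin: config: θ0=0°, θ1=0°, e=1
[1] after rotate(1, -90): config: θ0=0°, θ1=270°, e=1
[2] after rotate(1, -90): config: θ0=0°, θ1=180°, e=1
[3] after rotate(1, -90): config: θ0=0°, θ1=90°, e=1
uniquely the one of 216 3-step routes that fits.

rotate(1, -90), rotate(1, -90), rotate(1, -90)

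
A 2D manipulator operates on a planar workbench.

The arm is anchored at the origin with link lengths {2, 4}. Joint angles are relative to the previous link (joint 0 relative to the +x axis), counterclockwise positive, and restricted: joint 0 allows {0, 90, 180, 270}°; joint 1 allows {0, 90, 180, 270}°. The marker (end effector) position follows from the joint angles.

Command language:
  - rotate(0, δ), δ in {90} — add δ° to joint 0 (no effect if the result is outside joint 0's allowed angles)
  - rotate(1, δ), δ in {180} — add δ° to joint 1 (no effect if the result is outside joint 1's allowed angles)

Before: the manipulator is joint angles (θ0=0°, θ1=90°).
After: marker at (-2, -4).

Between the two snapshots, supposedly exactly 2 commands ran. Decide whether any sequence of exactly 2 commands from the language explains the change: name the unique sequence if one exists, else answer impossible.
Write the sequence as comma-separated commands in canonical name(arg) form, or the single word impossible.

rotate(0, 90), rotate(0, 90)

initial: joint angles (θ0=0°, θ1=90°)
1. rotate(0, 90) → joint angles (θ0=90°, θ1=90°)
2. rotate(0, 90) → joint angles (θ0=180°, θ1=90°)
no rival 2-sequence matches.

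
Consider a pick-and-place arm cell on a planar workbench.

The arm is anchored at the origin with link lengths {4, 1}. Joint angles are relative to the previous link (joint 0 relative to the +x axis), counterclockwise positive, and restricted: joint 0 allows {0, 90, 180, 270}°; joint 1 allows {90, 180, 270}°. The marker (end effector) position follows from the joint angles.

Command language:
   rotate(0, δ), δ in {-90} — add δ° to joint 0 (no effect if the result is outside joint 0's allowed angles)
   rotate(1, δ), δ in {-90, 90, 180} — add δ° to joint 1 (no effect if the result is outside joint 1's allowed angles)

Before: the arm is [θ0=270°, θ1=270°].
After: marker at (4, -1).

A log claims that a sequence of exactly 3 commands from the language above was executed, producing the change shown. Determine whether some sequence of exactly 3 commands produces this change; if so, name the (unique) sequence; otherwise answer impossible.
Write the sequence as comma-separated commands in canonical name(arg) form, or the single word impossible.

rotate(0, -90), rotate(0, -90), rotate(0, -90)

t0: [θ0=270°, θ1=270°]
t=1 rotate(0, -90) ⇒ [θ0=180°, θ1=270°]
t=2 rotate(0, -90) ⇒ [θ0=90°, θ1=270°]
t=3 rotate(0, -90) ⇒ [θ0=0°, θ1=270°]
no other 3-command option fits: unique.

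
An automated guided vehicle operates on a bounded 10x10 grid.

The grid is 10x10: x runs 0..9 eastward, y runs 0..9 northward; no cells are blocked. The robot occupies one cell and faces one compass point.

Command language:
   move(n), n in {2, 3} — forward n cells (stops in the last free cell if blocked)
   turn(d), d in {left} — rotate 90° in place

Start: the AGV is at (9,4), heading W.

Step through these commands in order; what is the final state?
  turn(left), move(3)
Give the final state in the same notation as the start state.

start: at (9,4), heading W
[1] after turn(left): at (9,4), heading S
[2] after move(3): at (9,1), heading S

at (9,1), heading S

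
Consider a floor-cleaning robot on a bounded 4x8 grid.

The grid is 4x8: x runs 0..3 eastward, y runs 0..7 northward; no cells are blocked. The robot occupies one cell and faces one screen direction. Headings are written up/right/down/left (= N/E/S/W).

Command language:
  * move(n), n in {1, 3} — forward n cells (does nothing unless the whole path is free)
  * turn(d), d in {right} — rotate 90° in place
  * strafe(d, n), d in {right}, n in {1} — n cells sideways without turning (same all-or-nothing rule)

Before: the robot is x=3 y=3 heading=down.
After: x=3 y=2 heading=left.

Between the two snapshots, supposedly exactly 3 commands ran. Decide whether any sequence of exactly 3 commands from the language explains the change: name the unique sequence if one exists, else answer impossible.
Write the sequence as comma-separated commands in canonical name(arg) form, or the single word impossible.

move(1), move(3), turn(right)

key: cell and facing (now W) both changed — the 3 commands mix motion and turning
begin: x=3 y=3 heading=down
step 1 (move(1)): x=3 y=2 heading=down
step 2 (move(3)): x=3 y=2 heading=down
step 3 (turn(right)): x=3 y=2 heading=left
uniquely the one of 64 3-step routes that fits.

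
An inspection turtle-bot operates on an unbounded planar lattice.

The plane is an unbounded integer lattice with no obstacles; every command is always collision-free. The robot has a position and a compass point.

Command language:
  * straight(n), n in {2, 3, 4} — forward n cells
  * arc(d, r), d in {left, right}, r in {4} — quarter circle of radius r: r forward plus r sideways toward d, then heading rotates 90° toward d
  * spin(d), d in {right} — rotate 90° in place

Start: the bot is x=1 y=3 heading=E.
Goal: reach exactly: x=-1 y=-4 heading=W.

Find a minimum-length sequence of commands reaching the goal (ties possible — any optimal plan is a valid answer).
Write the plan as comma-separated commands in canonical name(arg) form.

straight(2), spin(right), straight(3), arc(right, 4)

initial: x=1 y=3 heading=E
t=1 straight(2) ⇒ x=3 y=3 heading=E
t=2 spin(right) ⇒ x=3 y=3 heading=S
t=3 straight(3) ⇒ x=3 y=0 heading=S
t=4 arc(right, 4) ⇒ x=-1 y=-4 heading=W
minimal: 4 command(s), checked below 4.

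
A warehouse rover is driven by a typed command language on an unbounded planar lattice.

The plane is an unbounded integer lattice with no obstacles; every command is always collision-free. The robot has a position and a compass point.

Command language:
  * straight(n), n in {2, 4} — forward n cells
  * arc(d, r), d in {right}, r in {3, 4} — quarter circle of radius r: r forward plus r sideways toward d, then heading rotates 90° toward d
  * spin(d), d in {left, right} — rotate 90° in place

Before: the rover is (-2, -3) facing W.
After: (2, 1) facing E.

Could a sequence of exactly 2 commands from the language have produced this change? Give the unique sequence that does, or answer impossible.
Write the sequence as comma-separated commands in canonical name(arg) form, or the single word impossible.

spin(right), arc(right, 4)

key: order matters: swapping spin(right) and arc(right, 4) lands elsewhere
initial: (-2, -3) facing W
1. spin(right) → (-2, -3) facing N
2. arc(right, 4) → (2, 1) facing E
no rival 2-sequence matches.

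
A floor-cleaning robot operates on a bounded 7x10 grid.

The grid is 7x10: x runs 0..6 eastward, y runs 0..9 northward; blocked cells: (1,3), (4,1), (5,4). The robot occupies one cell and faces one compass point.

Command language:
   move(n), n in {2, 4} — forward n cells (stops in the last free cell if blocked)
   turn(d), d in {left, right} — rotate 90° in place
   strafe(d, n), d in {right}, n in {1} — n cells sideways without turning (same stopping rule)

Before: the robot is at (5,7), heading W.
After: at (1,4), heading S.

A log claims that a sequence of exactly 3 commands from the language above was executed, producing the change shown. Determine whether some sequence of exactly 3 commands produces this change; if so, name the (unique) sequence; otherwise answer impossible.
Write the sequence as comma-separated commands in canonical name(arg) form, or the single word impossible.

key: the second move(4) is stopped early by the blocked cell at (1,3)
start: at (5,7), heading W
1. move(4) → at (1,7), heading W
2. turn(left) → at (1,7), heading S
3. move(4) → at (1,4), heading S
uniquely the one of 125 3-step routes that fits.

move(4), turn(left), move(4)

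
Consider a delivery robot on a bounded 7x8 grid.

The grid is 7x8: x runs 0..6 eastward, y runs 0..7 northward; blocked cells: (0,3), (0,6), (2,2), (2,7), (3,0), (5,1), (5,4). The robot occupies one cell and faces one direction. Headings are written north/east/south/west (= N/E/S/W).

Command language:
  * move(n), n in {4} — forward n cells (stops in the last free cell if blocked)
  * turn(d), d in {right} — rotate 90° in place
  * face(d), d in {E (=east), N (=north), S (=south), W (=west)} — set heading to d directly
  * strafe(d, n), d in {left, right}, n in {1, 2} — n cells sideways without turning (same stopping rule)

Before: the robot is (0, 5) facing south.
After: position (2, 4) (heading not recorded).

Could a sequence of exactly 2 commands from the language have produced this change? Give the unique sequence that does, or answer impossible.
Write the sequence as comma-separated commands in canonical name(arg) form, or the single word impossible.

move(4), strafe(left, 2)

key: running strafe(left, 2) before move(4) would end elsewhere — order is forced
from: (0, 5) facing south
[1] after move(4): (0, 4) facing south
[2] after strafe(left, 2): (2, 4) facing south
uniquely the one of 100 2-step routes that fits.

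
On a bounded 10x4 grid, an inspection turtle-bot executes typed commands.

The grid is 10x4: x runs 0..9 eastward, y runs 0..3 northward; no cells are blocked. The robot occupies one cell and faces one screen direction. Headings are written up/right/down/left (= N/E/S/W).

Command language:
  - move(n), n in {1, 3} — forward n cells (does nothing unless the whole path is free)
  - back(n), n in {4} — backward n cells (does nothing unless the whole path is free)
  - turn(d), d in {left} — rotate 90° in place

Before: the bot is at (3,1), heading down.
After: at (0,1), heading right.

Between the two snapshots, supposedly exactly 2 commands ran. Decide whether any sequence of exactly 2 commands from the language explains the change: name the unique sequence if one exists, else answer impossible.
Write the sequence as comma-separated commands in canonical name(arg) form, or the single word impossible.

no 2-step route produces this change.

impossible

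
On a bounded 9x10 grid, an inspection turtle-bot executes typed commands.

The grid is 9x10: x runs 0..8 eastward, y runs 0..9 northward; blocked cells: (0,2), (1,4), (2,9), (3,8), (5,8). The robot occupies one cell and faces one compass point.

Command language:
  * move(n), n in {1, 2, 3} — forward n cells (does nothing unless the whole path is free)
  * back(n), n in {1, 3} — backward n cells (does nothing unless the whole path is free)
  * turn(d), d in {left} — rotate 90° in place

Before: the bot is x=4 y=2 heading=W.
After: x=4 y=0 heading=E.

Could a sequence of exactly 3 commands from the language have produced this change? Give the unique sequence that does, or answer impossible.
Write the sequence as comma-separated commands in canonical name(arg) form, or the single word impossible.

turn(left), move(2), turn(left)

key: cell and facing (now E) both changed — the 3 commands mix motion and turning
initial: x=4 y=2 heading=W
[1] after turn(left): x=4 y=2 heading=S
[2] after move(2): x=4 y=0 heading=S
[3] after turn(left): x=4 y=0 heading=E
no rival 3-sequence matches.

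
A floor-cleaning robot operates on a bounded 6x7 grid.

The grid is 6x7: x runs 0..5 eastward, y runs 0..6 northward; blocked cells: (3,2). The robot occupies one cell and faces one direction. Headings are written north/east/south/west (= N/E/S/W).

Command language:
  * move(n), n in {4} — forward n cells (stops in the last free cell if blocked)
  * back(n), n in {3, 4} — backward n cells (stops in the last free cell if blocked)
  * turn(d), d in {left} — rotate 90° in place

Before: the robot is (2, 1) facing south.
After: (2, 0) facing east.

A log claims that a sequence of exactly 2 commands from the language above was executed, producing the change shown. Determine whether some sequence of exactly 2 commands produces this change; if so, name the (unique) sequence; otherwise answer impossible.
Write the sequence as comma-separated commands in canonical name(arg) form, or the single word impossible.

key: move(4) runs into the grid edge before its full distance
begin: (2, 1) facing south
1. move(4) → (2, 0) facing south
2. turn(left) → (2, 0) facing east
no rival 2-sequence matches.

move(4), turn(left)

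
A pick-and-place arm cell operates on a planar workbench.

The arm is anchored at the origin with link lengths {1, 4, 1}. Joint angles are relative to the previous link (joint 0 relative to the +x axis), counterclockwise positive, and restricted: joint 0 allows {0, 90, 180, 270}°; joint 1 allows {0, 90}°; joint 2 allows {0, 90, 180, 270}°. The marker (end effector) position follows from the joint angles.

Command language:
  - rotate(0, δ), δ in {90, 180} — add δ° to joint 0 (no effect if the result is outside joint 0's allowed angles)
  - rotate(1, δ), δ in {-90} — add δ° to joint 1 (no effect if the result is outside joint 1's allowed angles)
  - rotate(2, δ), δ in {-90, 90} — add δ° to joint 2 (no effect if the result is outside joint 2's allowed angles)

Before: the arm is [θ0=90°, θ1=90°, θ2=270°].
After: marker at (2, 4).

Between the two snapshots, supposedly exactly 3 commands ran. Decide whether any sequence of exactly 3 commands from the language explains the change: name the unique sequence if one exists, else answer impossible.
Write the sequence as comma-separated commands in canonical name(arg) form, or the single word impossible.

rotate(0, 90), rotate(0, 90), rotate(0, 90)

from: [θ0=90°, θ1=90°, θ2=270°]
1. rotate(0, 90) → [θ0=180°, θ1=90°, θ2=270°]
2. rotate(0, 90) → [θ0=270°, θ1=90°, θ2=270°]
3. rotate(0, 90) → [θ0=0°, θ1=90°, θ2=270°]
no rival 3-sequence matches.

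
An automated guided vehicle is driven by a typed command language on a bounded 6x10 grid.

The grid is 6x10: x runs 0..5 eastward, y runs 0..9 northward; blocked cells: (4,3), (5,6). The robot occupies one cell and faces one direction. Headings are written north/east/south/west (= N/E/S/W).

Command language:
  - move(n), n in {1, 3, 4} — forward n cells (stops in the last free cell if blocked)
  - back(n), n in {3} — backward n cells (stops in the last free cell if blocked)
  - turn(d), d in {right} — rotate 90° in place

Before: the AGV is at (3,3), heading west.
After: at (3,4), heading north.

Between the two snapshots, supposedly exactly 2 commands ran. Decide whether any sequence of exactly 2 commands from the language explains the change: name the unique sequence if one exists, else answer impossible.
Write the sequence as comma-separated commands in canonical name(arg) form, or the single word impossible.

key: cell and facing (now N) both changed — the 2 commands mix motion and turning
begin: at (3,3), heading west
1. turn(right) → at (3,3), heading north
2. move(1) → at (3,4), heading north
no other 2-command option fits: unique.

turn(right), move(1)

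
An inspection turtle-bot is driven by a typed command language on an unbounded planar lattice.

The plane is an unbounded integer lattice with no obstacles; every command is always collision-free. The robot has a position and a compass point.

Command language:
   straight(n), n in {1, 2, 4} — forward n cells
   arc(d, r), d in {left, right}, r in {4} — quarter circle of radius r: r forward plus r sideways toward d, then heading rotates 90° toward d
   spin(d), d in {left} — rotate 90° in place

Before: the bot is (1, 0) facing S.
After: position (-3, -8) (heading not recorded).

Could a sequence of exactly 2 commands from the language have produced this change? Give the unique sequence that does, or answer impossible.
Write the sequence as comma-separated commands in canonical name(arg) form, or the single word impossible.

key: running arc(right, 4) before straight(4) would end elsewhere — order is forced
start: (1, 0) facing S
[1] after straight(4): (1, -4) facing S
[2] after arc(right, 4): (-3, -8) facing W
no rival 2-sequence matches.

straight(4), arc(right, 4)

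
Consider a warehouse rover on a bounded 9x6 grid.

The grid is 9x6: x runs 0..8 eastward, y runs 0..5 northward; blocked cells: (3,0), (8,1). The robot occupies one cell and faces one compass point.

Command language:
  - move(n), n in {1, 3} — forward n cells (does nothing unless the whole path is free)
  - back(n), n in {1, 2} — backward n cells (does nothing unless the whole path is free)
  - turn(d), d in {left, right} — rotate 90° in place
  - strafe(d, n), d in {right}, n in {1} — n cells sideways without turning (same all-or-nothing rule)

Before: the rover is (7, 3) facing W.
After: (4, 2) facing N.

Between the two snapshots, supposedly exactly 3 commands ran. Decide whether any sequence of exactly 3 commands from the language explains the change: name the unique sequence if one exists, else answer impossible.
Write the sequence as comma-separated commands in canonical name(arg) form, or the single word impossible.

move(3), turn(right), back(1)

key: cell and facing (now N) both changed — the 3 commands mix motion and turning
t0: (7, 3) facing W
[1] after move(3): (4, 3) facing W
[2] after turn(right): (4, 3) facing N
[3] after back(1): (4, 2) facing N
no rival 3-sequence matches.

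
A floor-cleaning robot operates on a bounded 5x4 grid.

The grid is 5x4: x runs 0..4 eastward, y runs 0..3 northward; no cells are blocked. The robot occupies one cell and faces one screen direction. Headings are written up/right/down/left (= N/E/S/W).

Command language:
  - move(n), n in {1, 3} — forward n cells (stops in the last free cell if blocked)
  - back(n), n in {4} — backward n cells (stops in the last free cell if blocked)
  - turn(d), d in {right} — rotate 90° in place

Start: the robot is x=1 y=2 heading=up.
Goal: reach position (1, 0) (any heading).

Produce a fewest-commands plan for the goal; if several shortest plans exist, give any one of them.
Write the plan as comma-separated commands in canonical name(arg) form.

back(4)

begin: x=1 y=2 heading=up
[1] after back(4): x=1 y=0 heading=up
no 0-step plan works, so 1 is optimal.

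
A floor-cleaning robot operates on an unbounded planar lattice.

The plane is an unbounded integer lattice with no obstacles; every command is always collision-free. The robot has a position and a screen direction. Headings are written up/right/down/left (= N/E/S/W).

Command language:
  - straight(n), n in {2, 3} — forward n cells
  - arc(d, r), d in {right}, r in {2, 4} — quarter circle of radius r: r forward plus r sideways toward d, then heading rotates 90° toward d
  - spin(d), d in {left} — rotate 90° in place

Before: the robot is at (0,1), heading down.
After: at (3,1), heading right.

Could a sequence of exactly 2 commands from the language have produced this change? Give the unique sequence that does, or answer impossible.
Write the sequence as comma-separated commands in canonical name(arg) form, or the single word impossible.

key: position moved to (3,1) AND the heading swung to E — translation plus rotation needed
from: at (0,1), heading down
[1] after spin(left): at (0,1), heading right
[2] after straight(3): at (3,1), heading right
no other 2-command option fits: unique.

spin(left), straight(3)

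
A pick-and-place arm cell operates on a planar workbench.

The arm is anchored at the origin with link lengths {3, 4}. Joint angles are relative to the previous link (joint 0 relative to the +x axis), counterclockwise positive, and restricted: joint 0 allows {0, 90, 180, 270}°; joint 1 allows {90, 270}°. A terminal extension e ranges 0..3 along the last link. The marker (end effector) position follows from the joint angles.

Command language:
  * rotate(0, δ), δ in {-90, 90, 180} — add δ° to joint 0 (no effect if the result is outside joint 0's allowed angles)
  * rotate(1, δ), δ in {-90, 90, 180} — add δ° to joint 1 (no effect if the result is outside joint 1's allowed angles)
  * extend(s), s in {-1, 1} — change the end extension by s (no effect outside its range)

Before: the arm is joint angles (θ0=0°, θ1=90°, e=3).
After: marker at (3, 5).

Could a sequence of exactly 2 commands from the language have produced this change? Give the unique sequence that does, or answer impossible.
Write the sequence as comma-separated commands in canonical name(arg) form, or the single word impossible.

extend(-1), extend(-1)

begin: joint angles (θ0=0°, θ1=90°, e=3)
step 1 (extend(-1)): joint angles (θ0=0°, θ1=90°, e=2)
step 2 (extend(-1)): joint angles (θ0=0°, θ1=90°, e=1)
no other 2-command option fits: unique.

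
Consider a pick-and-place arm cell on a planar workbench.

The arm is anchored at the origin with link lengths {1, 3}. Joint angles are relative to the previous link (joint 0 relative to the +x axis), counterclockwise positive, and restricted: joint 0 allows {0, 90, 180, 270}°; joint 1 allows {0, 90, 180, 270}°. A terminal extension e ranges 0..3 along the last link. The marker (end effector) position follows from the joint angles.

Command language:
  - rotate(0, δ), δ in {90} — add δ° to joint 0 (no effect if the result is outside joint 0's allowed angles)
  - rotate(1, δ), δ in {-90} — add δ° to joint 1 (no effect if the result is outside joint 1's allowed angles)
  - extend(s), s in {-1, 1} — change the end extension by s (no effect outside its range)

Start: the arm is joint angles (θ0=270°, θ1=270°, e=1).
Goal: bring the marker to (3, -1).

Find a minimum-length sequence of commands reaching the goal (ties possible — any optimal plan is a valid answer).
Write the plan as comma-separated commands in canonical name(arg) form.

from: joint angles (θ0=270°, θ1=270°, e=1)
[1] after extend(-1): joint angles (θ0=270°, θ1=270°, e=0)
[2] after rotate(1, -90): joint angles (θ0=270°, θ1=180°, e=0)
[3] after rotate(1, -90): joint angles (θ0=270°, θ1=90°, e=0)
minimal: 3 command(s), checked below 3.

extend(-1), rotate(1, -90), rotate(1, -90)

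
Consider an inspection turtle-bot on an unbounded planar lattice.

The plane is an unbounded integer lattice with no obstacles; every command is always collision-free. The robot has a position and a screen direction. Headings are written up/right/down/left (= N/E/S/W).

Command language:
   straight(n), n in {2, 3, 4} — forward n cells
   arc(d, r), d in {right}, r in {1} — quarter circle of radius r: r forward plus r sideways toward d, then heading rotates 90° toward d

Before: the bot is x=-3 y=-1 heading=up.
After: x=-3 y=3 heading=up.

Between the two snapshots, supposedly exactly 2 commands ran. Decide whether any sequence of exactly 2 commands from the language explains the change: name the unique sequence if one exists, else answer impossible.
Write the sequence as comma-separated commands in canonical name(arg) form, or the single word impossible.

key: still facing N at the end — nothing in the sequence rotates
start: x=-3 y=-1 heading=up
1. straight(2) → x=-3 y=1 heading=up
2. straight(2) → x=-3 y=3 heading=up
no other 2-command option fits: unique.

straight(2), straight(2)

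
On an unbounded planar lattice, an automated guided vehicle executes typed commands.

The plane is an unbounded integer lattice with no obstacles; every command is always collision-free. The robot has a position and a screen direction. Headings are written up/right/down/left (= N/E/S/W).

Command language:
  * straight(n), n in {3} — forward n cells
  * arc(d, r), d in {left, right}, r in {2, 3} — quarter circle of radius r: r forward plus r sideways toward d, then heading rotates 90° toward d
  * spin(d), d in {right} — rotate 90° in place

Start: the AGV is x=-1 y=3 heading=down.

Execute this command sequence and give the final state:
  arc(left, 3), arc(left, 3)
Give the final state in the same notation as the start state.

start: x=-1 y=3 heading=down
1. arc(left, 3) → x=2 y=0 heading=right
2. arc(left, 3) → x=5 y=3 heading=up

x=5 y=3 heading=up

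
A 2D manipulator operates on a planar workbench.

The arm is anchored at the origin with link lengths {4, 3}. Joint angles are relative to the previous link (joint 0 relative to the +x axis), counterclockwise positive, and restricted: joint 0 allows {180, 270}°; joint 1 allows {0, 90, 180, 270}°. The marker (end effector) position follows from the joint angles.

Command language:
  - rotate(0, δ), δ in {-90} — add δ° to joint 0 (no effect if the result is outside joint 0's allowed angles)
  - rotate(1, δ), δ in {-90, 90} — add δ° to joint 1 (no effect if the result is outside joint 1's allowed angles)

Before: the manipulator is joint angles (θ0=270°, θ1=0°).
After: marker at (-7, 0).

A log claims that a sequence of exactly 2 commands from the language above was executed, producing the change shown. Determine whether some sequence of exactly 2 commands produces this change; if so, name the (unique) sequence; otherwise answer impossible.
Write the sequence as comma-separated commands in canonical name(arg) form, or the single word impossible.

initial: joint angles (θ0=270°, θ1=0°)
[1] after rotate(0, -90): joint angles (θ0=180°, θ1=0°)
[2] after rotate(0, -90): joint angles (θ0=180°, θ1=0°)
no other 2-command option fits: unique.

rotate(0, -90), rotate(0, -90)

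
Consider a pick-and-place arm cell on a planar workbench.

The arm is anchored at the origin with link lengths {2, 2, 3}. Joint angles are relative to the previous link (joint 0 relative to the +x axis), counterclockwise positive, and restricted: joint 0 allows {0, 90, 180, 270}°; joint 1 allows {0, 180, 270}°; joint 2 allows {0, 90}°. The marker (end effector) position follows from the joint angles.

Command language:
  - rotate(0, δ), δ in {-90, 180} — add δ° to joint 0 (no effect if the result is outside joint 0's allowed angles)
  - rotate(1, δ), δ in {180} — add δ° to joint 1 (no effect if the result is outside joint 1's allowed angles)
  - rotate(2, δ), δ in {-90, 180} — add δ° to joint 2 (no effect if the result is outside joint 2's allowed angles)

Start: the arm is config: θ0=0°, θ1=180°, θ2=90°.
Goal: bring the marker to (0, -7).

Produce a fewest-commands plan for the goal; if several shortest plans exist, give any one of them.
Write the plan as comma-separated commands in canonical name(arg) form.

from: config: θ0=0°, θ1=180°, θ2=90°
step 1 (rotate(2, -90)): config: θ0=0°, θ1=180°, θ2=0°
step 2 (rotate(1, 180)): config: θ0=0°, θ1=0°, θ2=0°
step 3 (rotate(0, -90)): config: θ0=270°, θ1=0°, θ2=0°
minimal: 3 command(s), checked below 3.

rotate(2, -90), rotate(1, 180), rotate(0, -90)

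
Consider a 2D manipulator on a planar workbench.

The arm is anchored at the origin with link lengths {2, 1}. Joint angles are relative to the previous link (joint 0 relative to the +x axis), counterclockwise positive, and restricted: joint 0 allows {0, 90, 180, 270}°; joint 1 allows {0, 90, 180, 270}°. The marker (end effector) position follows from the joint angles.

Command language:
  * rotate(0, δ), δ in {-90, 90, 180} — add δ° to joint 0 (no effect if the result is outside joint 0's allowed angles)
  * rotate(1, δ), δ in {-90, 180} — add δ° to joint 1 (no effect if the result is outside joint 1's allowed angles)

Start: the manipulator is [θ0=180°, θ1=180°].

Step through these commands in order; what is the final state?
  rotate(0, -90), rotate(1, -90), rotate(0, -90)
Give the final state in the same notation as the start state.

[θ0=0°, θ1=90°]

t0: [θ0=180°, θ1=180°]
t=1 rotate(0, -90) ⇒ [θ0=90°, θ1=180°]
t=2 rotate(1, -90) ⇒ [θ0=90°, θ1=90°]
t=3 rotate(0, -90) ⇒ [θ0=0°, θ1=90°]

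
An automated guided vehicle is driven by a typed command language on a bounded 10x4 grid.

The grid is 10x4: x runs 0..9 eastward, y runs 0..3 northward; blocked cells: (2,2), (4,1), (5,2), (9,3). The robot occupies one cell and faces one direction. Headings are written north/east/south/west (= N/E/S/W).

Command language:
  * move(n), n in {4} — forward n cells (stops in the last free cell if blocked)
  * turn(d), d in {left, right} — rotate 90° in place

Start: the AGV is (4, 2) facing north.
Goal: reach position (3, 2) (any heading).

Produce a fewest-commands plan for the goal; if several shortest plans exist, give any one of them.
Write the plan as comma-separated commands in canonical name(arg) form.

turn(left), move(4)

start: (4, 2) facing north
t=1 turn(left) ⇒ (4, 2) facing west
t=2 move(4) ⇒ (3, 2) facing west
nothing shorter than 2 reaches the goal.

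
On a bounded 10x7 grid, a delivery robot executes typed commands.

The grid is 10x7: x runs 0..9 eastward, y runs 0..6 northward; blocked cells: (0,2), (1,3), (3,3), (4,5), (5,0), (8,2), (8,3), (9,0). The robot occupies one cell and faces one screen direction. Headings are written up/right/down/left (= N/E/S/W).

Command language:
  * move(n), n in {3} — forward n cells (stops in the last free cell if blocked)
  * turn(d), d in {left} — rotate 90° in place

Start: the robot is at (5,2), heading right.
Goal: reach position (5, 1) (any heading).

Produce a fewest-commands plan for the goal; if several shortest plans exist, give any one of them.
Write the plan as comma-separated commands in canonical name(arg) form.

begin: at (5,2), heading right
[1] after turn(left): at (5,2), heading up
[2] after turn(left): at (5,2), heading left
[3] after turn(left): at (5,2), heading down
[4] after move(3): at (5,1), heading down
minimal: 4 command(s), checked below 4.

turn(left), turn(left), turn(left), move(3)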